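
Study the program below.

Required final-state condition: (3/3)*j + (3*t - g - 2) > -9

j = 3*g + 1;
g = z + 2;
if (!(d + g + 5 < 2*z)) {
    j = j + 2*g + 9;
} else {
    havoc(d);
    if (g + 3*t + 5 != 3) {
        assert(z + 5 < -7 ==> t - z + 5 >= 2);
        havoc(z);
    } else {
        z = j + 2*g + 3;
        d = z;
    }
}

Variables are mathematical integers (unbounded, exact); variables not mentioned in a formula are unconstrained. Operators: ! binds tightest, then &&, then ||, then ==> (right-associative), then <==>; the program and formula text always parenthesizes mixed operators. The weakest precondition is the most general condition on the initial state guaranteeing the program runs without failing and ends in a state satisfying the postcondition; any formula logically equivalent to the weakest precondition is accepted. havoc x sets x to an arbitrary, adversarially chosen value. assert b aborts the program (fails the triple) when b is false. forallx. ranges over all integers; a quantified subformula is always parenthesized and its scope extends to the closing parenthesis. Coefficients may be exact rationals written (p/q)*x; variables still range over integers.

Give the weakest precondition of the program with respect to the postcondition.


Working backward. After the program, the postcondition (3/3)*j + (3*t - g - 2) > -9 must hold; in canonical form it is j + 3*t > g - 7.
Then branch requires g + j + 3*t > -16; else branch requires (g + 3*t != -2 ==> ((z < -12 ==> t >= z - 3) && j + 3*t > g - 7)) && ((!(g + 3*t != -2)) ==> j + 3*t > g - 7).
Before the if: ((!(d + g < 2*z - 5)) ==> g + j + 3*t > -16) && (d + g < 2*z - 5 ==> ((g + 3*t != -2 ==> ((z < -12 ==> t >= z - 3) && j + 3*t > g - 7)) && ((!(g + 3*t != -2)) ==> j + 3*t > g - 7)))
Before g := z + 2: ((!(d < z - 7)) ==> j + 3*t + z > -18) && (d < z - 7 ==> ((3*t + z != -4 ==> ((z < -12 ==> t >= z - 3) && j + 3*t > z - 5)) && ((!(3*t + z != -4)) ==> j + 3*t > z - 5)))
Before j := 3*g + 1: ((!(d < z - 7)) ==> 3*g + 3*t + z > -19) && (d < z - 7 ==> ((3*t + z != -4 ==> ((z < -12 ==> t >= z - 3) && 3*g + 3*t > z - 6)) && ((!(3*t + z != -4)) ==> 3*g + 3*t > z - 6)))
Answer: WP = ((!(d < z - 7)) ==> 3*g + 3*t + z > -19) && (d < z - 7 ==> ((3*t + z != -4 ==> ((z < -12 ==> t >= z - 3) && 3*g + 3*t > z - 6)) && ((!(3*t + z != -4)) ==> 3*g + 3*t > z - 6)))


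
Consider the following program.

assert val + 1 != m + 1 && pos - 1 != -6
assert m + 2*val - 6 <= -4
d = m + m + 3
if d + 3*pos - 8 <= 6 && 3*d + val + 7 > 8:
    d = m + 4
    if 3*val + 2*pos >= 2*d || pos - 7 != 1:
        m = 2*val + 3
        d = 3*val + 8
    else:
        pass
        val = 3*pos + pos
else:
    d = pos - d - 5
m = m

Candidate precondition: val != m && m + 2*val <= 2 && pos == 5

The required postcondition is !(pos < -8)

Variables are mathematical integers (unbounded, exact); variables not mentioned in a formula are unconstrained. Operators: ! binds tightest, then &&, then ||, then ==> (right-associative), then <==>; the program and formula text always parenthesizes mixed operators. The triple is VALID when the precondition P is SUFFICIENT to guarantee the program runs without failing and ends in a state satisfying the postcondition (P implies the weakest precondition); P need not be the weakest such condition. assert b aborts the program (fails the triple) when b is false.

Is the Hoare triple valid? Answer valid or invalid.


Working backward. After the program, !(pos < -8) must hold.
Before m := m: !(pos < -8)
Then branch requires ((2*pos + 3*val >= 2*m + 8 || pos != 8) ==> (!(pos < -8))) && ((!(2*pos + 3*val >= 2*m + 8 || pos != 8)) ==> (!(pos < -8))); else branch requires !(pos < -8).
Before the if: ((d + 3*pos <= 14 && 3*d + val > 1) ==> (((2*pos + 3*val >= 2*m + 8 || pos != 8) ==> (!(pos < -8))) && ((!(2*pos + 3*val >= 2*m + 8 || pos != 8)) ==> (!(pos < -8))))) && ((!(d + 3*pos <= 14 && 3*d + val > 1)) ==> (!(pos < -8)))
Before d := m + m + 3: ((2*m + 3*pos <= 11 && 6*m + val > -8) ==> (((2*pos + 3*val >= 2*m + 8 || pos != 8) ==> (!(pos < -8))) && ((!(2*pos + 3*val >= 2*m + 8 || pos != 8)) ==> (!(pos < -8))))) && ((!(2*m + 3*pos <= 11 && 6*m + val > -8)) ==> (!(pos < -8)))
Before assert m + 2*val - 6 <= -4: m + 2*val <= 2 && ((2*m + 3*pos <= 11 && 6*m + val > -8) ==> (((2*pos + 3*val >= 2*m + 8 || pos != 8) ==> (!(pos < -8))) && ((!(2*pos + 3*val >= 2*m + 8 || pos != 8)) ==> (!(pos < -8))))) && ((!(2*m + 3*pos <= 11 && 6*m + val > -8)) ==> (!(pos < -8)))
Before assert val + 1 != m + 1 && pos - 1 != -6: val != m && pos != -5 && m + 2*val <= 2 && ((2*m + 3*pos <= 11 && 6*m + val > -8) ==> (((2*pos + 3*val >= 2*m + 8 || pos != 8) ==> (!(pos < -8))) && ((!(2*pos + 3*val >= 2*m + 8 || pos != 8)) ==> (!(pos < -8))))) && ((!(2*m + 3*pos <= 11 && 6*m + val > -8)) ==> (!(pos < -8)))
The weakest precondition is val != m && pos != -5 && m + 2*val <= 2 && ((2*m + 3*pos <= 11 && 6*m + val > -8) ==> (((2*pos + 3*val >= 2*m + 8 || pos != 8) ==> (!(pos < -8))) && ((!(2*pos + 3*val >= 2*m + 8 || pos != 8)) ==> (!(pos < -8))))) && ((!(2*m + 3*pos <= 11 && 6*m + val > -8)) ==> (!(pos < -8))).
Check whether val != m && m + 2*val <= 2 && pos == 5 implies it.
Every state satisfying the precondition satisfies the weakest precondition: the implication holds.
Answer: valid


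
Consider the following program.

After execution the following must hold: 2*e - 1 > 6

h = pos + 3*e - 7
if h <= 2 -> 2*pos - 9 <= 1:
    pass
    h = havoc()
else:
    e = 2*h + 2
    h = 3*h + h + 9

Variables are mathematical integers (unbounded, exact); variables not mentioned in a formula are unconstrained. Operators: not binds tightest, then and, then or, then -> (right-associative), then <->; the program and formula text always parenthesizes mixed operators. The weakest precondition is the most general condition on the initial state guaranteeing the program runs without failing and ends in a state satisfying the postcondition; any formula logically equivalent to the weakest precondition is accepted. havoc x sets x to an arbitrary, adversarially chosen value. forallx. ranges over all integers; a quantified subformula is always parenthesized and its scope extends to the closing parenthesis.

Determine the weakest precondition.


Working backward. After the program, the postcondition 2*e - 1 > 6 must hold; in canonical form it is 2*e > 7.
Then branch requires 2*e > 7; else branch requires 4*h > 3.
Before the if: ((h <= 2 -> 2*pos <= 10) -> 2*e > 7) and ((not (h <= 2 -> 2*pos <= 10)) -> 4*h > 3)
Before h := pos + 3*e - 7: ((3*e + pos <= 9 -> 2*pos <= 10) -> 2*e > 7) and ((not (3*e + pos <= 9 -> 2*pos <= 10)) -> 12*e + 4*pos > 31)
Answer: WP = ((3*e + pos <= 9 -> 2*pos <= 10) -> 2*e > 7) and ((not (3*e + pos <= 9 -> 2*pos <= 10)) -> 12*e + 4*pos > 31)


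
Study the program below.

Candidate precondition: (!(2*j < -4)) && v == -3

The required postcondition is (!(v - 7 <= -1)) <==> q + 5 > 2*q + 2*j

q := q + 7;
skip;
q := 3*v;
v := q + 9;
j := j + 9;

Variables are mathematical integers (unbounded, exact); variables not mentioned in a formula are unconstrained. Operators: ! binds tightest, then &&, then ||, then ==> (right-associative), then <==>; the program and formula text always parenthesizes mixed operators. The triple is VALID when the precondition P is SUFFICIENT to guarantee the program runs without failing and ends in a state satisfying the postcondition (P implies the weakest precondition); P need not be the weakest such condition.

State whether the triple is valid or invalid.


Working backward. After the program, the postcondition (!(v - 7 <= -1)) <==> q + 5 > 2*q + 2*j must hold; in canonical form it is (!(v <= 6)) <==> 2*j + q < 5.
Before j := j + 9: (!(v <= 6)) <==> 2*j + q < -13
Before v := q + 9: (!(q <= -3)) <==> 2*j + q < -13
Before q := 3*v: (!(3*v <= -3)) <==> 2*j + 3*v < -13
Before skip: (!(3*v <= -3)) <==> 2*j + 3*v < -13
Before q := q + 7: (!(3*v <= -3)) <==> 2*j + 3*v < -13
The weakest precondition is (!(3*v <= -3)) <==> 2*j + 3*v < -13.
Check whether (!(2*j < -4)) && v == -3 implies it.
Every state satisfying the precondition satisfies the weakest precondition: the implication holds.
Answer: valid


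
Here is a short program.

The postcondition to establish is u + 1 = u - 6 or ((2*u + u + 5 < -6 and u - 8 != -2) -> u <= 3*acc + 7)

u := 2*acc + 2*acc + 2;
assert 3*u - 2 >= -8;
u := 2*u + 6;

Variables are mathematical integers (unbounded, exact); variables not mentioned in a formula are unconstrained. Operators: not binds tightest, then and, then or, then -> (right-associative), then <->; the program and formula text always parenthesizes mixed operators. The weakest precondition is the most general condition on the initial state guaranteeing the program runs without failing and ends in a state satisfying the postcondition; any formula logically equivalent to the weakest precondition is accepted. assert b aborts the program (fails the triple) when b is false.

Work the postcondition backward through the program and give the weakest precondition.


Working backward. After the program, the postcondition u + 1 = u - 6 or ((2*u + u + 5 < -6 and u - 8 != -2) -> u <= 3*acc + 7) must hold; in canonical form it is (3*u < -11 and u != 6) -> u <= 3*acc + 7.
Before u := 2*u + 6: (6*u < -29 and 2*u != 0) -> 2*u <= 3*acc + 1
Before assert 3*u - 2 >= -8: 3*u >= -6 and ((6*u < -29 and 2*u != 0) -> 2*u <= 3*acc + 1)
Before u := 2*acc + 2*acc + 2: 12*acc >= -12 and ((24*acc < -41 and 8*acc != -4) -> 5*acc <= -3)
Answer: WP = 12*acc >= -12 and ((24*acc < -41 and 8*acc != -4) -> 5*acc <= -3)


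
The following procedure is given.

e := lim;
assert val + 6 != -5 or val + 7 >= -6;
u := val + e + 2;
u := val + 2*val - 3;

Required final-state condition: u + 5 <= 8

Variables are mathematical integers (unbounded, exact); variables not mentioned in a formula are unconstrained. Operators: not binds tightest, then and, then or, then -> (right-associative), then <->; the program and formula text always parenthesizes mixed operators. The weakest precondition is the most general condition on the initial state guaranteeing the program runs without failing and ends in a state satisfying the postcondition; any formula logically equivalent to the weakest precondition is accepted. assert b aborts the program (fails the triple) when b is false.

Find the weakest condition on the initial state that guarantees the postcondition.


Working backward. After the program, the postcondition u + 5 <= 8 must hold; in canonical form it is u <= 3.
Before u := val + 2*val - 3: 3*val <= 6
Before u := val + e + 2: 3*val <= 6
Before assert val + 6 != -5 or val + 7 >= -6: (val != -11 or val >= -13) and 3*val <= 6
Before e := lim: (val != -11 or val >= -13) and 3*val <= 6
Answer: WP = (val != -11 or val >= -13) and 3*val <= 6


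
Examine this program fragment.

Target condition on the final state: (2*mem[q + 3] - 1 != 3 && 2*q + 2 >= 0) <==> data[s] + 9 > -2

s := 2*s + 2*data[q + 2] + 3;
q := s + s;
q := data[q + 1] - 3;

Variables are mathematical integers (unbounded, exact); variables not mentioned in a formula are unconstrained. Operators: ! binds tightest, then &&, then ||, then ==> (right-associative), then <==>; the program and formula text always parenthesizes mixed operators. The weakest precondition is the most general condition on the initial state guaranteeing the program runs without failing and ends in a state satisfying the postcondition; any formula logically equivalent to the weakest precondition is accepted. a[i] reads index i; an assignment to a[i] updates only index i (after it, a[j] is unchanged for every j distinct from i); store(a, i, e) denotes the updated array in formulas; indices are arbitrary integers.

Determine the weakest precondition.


Working backward. After the program, the postcondition (2*mem[q + 3] - 1 != 3 && 2*q + 2 >= 0) <==> data[s] + 9 > -2 must hold; in canonical form it is (2*mem[q + 3] != 4 && 2*q >= -2) <==> data[s] > -11.
Before q := data[q + 1] - 3: (2*mem[data[q + 1]] != 4 && 2*data[q + 1] >= 4) <==> data[s] > -11
Before q := s + s: (2*mem[data[2*s + 1]] != 4 && 2*data[2*s + 1] >= 4) <==> data[s] > -11
Before s := 2*s + 2*data[q + 2] + 3: (2*mem[data[4*data[q + 2] + 4*s + 7]] != 4 && 2*data[4*data[q + 2] + 4*s + 7] >= 4) <==> data[2*data[q + 2] + 2*s + 3] > -11
Answer: WP = (2*mem[data[4*data[q + 2] + 4*s + 7]] != 4 && 2*data[4*data[q + 2] + 4*s + 7] >= 4) <==> data[2*data[q + 2] + 2*s + 3] > -11


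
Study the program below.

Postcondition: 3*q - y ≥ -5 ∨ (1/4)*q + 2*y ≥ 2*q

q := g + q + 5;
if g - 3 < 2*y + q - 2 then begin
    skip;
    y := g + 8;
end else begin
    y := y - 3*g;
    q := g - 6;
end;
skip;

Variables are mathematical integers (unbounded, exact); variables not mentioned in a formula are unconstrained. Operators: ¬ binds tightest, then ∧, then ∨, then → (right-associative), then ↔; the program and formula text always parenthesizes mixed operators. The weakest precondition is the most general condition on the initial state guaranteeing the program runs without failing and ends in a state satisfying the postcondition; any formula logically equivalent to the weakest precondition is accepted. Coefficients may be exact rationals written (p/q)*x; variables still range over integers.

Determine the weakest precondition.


Working backward. After the program, the postcondition 3*q - y ≥ -5 ∨ (1/4)*q + 2*y ≥ 2*q must hold; in canonical form it is 3*q ≥ y - 5 ∨ 2*y ≥ (7/4)*q.
Before skip: 3*q ≥ y - 5 ∨ 2*y ≥ (7/4)*q
Then branch requires 3*q ≥ g + 3 ∨ 2*g ≥ (7/4)*q - 16; else branch requires 6*g ≥ y + 13 ∨ 2*y ≥ (31/4)*g - 21/2.
Before the if: (g < q + 2*y + 1 → (3*q ≥ g + 3 ∨ 2*g ≥ (7/4)*q - 16)) ∧ ((¬(g < q + 2*y + 1)) → (6*g ≥ y + 13 ∨ 2*y ≥ (31/4)*g - 21/2))
Before q := g + q + 5: (q + 2*y > -6 → (2*g + 3*q ≥ -12 ∨ (1/4)*g ≥ (7/4)*q - 29/4)) ∧ ((¬(q + 2*y > -6)) → (6*g ≥ y + 13 ∨ 2*y ≥ (31/4)*g - 21/2))
Answer: WP = (q + 2*y > -6 → (2*g + 3*q ≥ -12 ∨ (1/4)*g ≥ (7/4)*q - 29/4)) ∧ ((¬(q + 2*y > -6)) → (6*g ≥ y + 13 ∨ 2*y ≥ (31/4)*g - 21/2))


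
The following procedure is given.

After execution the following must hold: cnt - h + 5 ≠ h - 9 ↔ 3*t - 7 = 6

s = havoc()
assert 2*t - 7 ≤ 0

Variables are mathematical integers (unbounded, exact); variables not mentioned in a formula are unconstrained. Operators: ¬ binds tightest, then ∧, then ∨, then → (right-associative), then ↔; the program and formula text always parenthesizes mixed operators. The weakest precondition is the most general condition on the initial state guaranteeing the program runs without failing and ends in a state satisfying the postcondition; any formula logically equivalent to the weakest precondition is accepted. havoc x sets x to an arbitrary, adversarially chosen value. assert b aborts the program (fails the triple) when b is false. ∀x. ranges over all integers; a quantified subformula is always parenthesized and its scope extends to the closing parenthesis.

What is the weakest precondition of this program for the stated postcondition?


Working backward. After the program, the postcondition cnt - h + 5 ≠ h - 9 ↔ 3*t - 7 = 6 must hold; in canonical form it is cnt ≠ 2*h - 14 ↔ 3*t = 13.
Before assert 2*t - 7 ≤ 0: 2*t ≤ 7 ∧ (cnt ≠ 2*h - 14 ↔ 3*t = 13)
Before havoc s: 2*t ≤ 7 ∧ (cnt ≠ 2*h - 14 ↔ 3*t = 13)
Answer: WP = 2*t ≤ 7 ∧ (cnt ≠ 2*h - 14 ↔ 3*t = 13)


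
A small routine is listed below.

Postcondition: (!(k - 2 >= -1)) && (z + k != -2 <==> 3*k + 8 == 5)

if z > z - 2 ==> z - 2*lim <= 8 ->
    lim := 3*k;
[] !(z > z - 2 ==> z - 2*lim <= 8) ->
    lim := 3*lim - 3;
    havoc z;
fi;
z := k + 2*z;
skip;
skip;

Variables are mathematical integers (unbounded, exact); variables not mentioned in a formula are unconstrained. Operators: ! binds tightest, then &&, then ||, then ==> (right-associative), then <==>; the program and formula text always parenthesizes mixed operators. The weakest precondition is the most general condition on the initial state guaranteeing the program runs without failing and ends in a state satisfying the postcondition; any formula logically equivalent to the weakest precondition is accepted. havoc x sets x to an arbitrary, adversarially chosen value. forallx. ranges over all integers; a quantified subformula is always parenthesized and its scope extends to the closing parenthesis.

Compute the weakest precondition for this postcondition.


Working backward. After the program, the postcondition (!(k - 2 >= -1)) && (z + k != -2 <==> 3*k + 8 == 5) must hold; in canonical form it is (!(k >= 1)) && (k + z != -2 <==> 3*k == -3).
Before skip: (!(k >= 1)) && (k + z != -2 <==> 3*k == -3)
Before skip: (!(k >= 1)) && (k + z != -2 <==> 3*k == -3)
Before z := k + 2*z: (!(k >= 1)) && (2*k + 2*z != -2 <==> 3*k == -3)
Then branch requires (!(k >= 1)) && (2*k + 2*z != -2 <==> 3*k == -3); else branch requires forall z_1. ((!(k >= 1)) && (2*k + 2*z_1 != -2 <==> 3*k == -3)).
Before the if: (z <= 2*lim + 8 ==> ((!(k >= 1)) && (2*k + 2*z != -2 <==> 3*k == -3))) && ((!(z <= 2*lim + 8)) ==> (forall z_1. ((!(k >= 1)) && (2*k + 2*z_1 != -2 <==> 3*k == -3))))
Answer: WP = (z <= 2*lim + 8 ==> ((!(k >= 1)) && (2*k + 2*z != -2 <==> 3*k == -3))) && ((!(z <= 2*lim + 8)) ==> (forall z_1. ((!(k >= 1)) && (2*k + 2*z_1 != -2 <==> 3*k == -3))))


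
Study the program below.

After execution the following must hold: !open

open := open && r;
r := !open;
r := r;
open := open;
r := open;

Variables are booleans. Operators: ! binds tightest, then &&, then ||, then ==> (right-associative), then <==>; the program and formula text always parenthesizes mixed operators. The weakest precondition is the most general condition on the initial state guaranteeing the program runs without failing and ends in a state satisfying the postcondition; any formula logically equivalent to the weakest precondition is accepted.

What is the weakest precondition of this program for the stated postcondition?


Working backward. After the program, !open must hold.
Before r := open: !open
Before open := open: !open
Before r := r: !open
Before r := !open: !open
Before open := open && r: !(open && r)
Answer: WP = !(open && r)


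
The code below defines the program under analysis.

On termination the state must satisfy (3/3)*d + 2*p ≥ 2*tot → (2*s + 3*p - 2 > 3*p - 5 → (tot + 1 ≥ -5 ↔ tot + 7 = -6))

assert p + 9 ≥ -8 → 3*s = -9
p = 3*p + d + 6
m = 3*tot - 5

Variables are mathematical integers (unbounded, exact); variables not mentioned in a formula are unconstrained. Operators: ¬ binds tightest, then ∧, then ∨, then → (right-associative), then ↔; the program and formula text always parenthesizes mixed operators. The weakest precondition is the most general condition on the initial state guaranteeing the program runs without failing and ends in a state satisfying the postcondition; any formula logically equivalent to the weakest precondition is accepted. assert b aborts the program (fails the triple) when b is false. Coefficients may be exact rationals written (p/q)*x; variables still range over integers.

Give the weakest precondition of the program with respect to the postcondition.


Working backward. After the program, the postcondition (3/3)*d + 2*p ≥ 2*tot → (2*s + 3*p - 2 > 3*p - 5 → (tot + 1 ≥ -5 ↔ tot + 7 = -6)) must hold; in canonical form it is d + 2*p ≥ 2*tot → (2*s > -3 → (tot ≥ -6 ↔ tot = -13)).
Before m := 3*tot - 5: d + 2*p ≥ 2*tot → (2*s > -3 → (tot ≥ -6 ↔ tot = -13))
Before p := 3*p + d + 6: 3*d + 6*p ≥ 2*tot - 12 → (2*s > -3 → (tot ≥ -6 ↔ tot = -13))
Before assert p + 9 ≥ -8 → 3*s = -9: (p ≥ -17 → 3*s = -9) ∧ (3*d + 6*p ≥ 2*tot - 12 → (2*s > -3 → (tot ≥ -6 ↔ tot = -13)))
Answer: WP = (p ≥ -17 → 3*s = -9) ∧ (3*d + 6*p ≥ 2*tot - 12 → (2*s > -3 → (tot ≥ -6 ↔ tot = -13)))


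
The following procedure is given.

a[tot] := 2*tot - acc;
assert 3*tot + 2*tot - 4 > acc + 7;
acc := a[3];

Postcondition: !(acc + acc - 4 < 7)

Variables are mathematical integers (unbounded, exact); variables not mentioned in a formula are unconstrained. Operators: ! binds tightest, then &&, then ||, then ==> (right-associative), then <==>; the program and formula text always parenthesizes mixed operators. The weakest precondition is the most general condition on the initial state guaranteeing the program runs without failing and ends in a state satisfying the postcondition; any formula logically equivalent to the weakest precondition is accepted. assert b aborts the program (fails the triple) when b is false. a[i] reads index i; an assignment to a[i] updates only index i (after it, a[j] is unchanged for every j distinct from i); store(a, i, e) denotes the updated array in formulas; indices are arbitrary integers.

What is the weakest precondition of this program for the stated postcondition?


Working backward. After the program, the postcondition !(acc + acc - 4 < 7) must hold; in canonical form it is !(2*acc < 11).
Before acc := a[3]: !(2*a[3] < 11)
Before assert 3*tot + 2*tot - 4 > acc + 7: 5*tot > acc + 11 && (!(2*a[3] < 11))
Before a[tot] := 2*tot - acc: 5*tot > acc + 11 && (!(2*store(a, tot, -acc + 2*tot)[3] < 11))
Answer: WP = 5*tot > acc + 11 && (!(2*store(a, tot, -acc + 2*tot)[3] < 11))


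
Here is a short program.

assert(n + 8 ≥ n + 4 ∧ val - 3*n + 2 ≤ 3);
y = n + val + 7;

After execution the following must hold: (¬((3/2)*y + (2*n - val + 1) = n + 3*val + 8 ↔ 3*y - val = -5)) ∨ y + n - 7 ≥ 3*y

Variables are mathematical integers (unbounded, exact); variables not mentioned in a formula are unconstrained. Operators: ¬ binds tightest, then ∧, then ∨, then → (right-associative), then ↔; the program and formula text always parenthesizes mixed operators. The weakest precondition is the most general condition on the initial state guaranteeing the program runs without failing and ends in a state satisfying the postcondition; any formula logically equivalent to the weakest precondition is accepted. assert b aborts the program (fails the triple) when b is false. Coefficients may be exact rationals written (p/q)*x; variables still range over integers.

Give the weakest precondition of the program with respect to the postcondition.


Working backward. After the program, the postcondition (¬((3/2)*y + (2*n - val + 1) = n + 3*val + 8 ↔ 3*y - val = -5)) ∨ y + n - 7 ≥ 3*y must hold; in canonical form it is (¬(n + (3/2)*y = 4*val + 7 ↔ 3*y = val - 5)) ∨ n ≥ 2*y + 7.
Before y := n + val + 7: (¬((5/2)*n = (5/2)*val - 7/2 ↔ 3*n + 2*val = -26)) ∨ n + 2*val ≤ -21
Before assert n + 8 ≥ n + 4 ∧ val - 3*n + 2 ≤ 3: val ≤ 3*n + 1 ∧ ((¬((5/2)*n = (5/2)*val - 7/2 ↔ 3*n + 2*val = -26)) ∨ n + 2*val ≤ -21)
Answer: WP = val ≤ 3*n + 1 ∧ ((¬((5/2)*n = (5/2)*val - 7/2 ↔ 3*n + 2*val = -26)) ∨ n + 2*val ≤ -21)


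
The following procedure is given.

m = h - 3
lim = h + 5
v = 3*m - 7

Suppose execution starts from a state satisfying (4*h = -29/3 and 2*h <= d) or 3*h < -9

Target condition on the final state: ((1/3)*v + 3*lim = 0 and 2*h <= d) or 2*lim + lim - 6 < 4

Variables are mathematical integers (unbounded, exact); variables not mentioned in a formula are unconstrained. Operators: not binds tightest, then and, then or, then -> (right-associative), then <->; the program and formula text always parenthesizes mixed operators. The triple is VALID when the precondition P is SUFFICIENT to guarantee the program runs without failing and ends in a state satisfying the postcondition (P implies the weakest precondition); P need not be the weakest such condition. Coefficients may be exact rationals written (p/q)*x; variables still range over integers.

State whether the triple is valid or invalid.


Working backward. After the program, the postcondition ((1/3)*v + 3*lim = 0 and 2*h <= d) or 2*lim + lim - 6 < 4 must hold; in canonical form it is (3*lim + (1/3)*v = 0 and 2*h <= d) or 3*lim < 10.
Before v := 3*m - 7: (3*lim + m = 7/3 and 2*h <= d) or 3*lim < 10
Before lim := h + 5: (3*h + m = -38/3 and 2*h <= d) or 3*h < -5
Before m := h - 3: (4*h = -29/3 and 2*h <= d) or 3*h < -5
The weakest precondition is (4*h = -29/3 and 2*h <= d) or 3*h < -5.
Check whether (4*h = -29/3 and 2*h <= d) or 3*h < -9 implies it.
Every state satisfying the precondition satisfies the weakest precondition: the implication holds.
Answer: valid


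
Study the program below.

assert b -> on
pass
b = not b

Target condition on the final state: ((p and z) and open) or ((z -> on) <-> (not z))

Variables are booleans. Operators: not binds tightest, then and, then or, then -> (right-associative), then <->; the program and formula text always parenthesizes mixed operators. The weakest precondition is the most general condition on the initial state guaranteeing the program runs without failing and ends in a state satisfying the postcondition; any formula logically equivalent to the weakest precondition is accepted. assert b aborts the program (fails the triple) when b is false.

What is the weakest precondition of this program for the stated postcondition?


Working backward. After the program, the postcondition ((p and z) and open) or ((z -> on) <-> (not z)) must hold; in canonical form it is (p and z and open) or ((z -> on) <-> (not z)).
Before b := not b: (p and z and open) or ((z -> on) <-> (not z))
Before skip: (p and z and open) or ((z -> on) <-> (not z))
Before assert b -> on: (b -> on) and ((p and z and open) or ((z -> on) <-> (not z)))
Answer: WP = (b -> on) and ((p and z and open) or ((z -> on) <-> (not z)))


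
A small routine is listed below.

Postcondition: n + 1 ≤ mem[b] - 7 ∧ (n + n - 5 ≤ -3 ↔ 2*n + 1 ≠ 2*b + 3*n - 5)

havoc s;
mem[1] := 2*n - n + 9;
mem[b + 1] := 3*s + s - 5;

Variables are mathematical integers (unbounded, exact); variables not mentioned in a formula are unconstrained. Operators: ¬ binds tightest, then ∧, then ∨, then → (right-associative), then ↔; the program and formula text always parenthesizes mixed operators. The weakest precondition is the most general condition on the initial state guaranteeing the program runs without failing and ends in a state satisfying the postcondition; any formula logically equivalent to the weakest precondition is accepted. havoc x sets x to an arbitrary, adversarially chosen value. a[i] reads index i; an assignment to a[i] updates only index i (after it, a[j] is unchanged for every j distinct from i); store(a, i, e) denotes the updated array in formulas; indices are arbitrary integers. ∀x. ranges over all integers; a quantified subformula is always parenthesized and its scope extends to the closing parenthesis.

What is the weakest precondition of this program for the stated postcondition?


Working backward. After the program, the postcondition n + 1 ≤ mem[b] - 7 ∧ (n + n - 5 ≤ -3 ↔ 2*n + 1 ≠ 2*b + 3*n - 5) must hold; in canonical form it is n ≤ mem[b] - 8 ∧ (2*n ≤ 2 ↔ 2*b + n ≠ 6).
Before mem[b + 1] := 3*s + s - 5: n ≤ store(mem, b + 1, 4*s - 5)[b] - 8 ∧ (2*n ≤ 2 ↔ 2*b + n ≠ 6)
Before mem[1] := 2*n - n + 9: n ≤ store(store(mem, 1, n + 9), b + 1, 4*s - 5)[b] - 8 ∧ (2*n ≤ 2 ↔ 2*b + n ≠ 6)
Before havoc s: ∀s_1. (n ≤ store(store(mem, 1, n + 9), b + 1, 4*s_1 - 5)[b] - 8 ∧ (2*n ≤ 2 ↔ 2*b + n ≠ 6))
Answer: WP = ∀s_1. (n ≤ store(store(mem, 1, n + 9), b + 1, 4*s_1 - 5)[b] - 8 ∧ (2*n ≤ 2 ↔ 2*b + n ≠ 6))


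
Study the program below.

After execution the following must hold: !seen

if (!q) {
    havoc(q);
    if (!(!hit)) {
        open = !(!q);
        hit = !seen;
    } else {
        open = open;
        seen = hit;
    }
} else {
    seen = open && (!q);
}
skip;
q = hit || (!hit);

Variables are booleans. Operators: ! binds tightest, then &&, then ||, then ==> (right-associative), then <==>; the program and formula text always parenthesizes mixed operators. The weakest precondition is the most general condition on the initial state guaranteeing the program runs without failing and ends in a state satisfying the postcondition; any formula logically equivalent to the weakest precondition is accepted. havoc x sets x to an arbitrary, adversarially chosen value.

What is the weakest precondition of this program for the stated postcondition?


Working backward. After the program, !seen must hold.
Before q := hit || (!hit): !seen
Before skip: !seen
Then branch requires hit ==> (!seen); else branch requires !(open && (!q)).
Before the if: ((!q) ==> (hit ==> (!seen))) && (q ==> (!(open && (!q))))
Answer: WP = ((!q) ==> (hit ==> (!seen))) && (q ==> (!(open && (!q))))


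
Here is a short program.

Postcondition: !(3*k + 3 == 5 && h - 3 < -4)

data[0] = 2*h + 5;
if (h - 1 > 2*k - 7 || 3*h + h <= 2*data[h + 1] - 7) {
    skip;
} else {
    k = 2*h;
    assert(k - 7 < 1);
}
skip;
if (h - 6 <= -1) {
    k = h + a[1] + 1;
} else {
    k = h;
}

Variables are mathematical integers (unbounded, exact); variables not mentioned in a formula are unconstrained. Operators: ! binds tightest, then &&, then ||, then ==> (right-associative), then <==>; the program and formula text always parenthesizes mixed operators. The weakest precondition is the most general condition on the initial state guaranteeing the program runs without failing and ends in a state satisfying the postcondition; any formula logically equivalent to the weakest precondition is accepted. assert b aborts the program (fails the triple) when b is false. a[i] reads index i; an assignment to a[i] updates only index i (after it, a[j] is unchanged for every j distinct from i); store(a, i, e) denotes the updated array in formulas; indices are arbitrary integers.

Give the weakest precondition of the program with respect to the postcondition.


Working backward. After the program, the postcondition !(3*k + 3 == 5 && h - 3 < -4) must hold; in canonical form it is !(3*k == 2 && h < -1).
Then branch requires !(3*a[1] + 3*h == -1 && h < -1); else branch requires !(3*h == 2 && h < -1).
Before the if: (h <= 5 ==> (!(3*a[1] + 3*h == -1 && h < -1))) && ((!(h <= 5)) ==> (!(3*h == 2 && h < -1)))
Before skip: (h <= 5 ==> (!(3*a[1] + 3*h == -1 && h < -1))) && ((!(h <= 5)) ==> (!(3*h == 2 && h < -1)))
Then branch requires (h <= 5 ==> (!(3*a[1] + 3*h == -1 && h < -1))) && ((!(h <= 5)) ==> (!(3*h == 2 && h < -1))); else branch requires 2*h < 8 && (h <= 5 ==> (!(3*a[1] + 3*h == -1 && h < -1))) && ((!(h <= 5)) ==> (!(3*h == 2 && h < -1))).
Before the if: ((h > 2*k - 6 || 4*h <= 2*data[h + 1] - 7) ==> ((h <= 5 ==> (!(3*a[1] + 3*h == -1 && h < -1))) && ((!(h <= 5)) ==> (!(3*h == 2 && h < -1))))) && ((!(h > 2*k - 6 || 4*h <= 2*data[h + 1] - 7)) ==> (2*h < 8 && (h <= 5 ==> (!(3*a[1] + 3*h == -1 && h < -1))) && ((!(h <= 5)) ==> (!(3*h == 2 && h < -1)))))
Before data[0] := 2*h + 5: ((h > 2*k - 6 || 4*h <= 2*store(data, 0, 2*h + 5)[h + 1] - 7) ==> ((h <= 5 ==> (!(3*a[1] + 3*h == -1 && h < -1))) && ((!(h <= 5)) ==> (!(3*h == 2 && h < -1))))) && ((!(h > 2*k - 6 || 4*h <= 2*store(data, 0, 2*h + 5)[h + 1] - 7)) ==> (2*h < 8 && (h <= 5 ==> (!(3*a[1] + 3*h == -1 && h < -1))) && ((!(h <= 5)) ==> (!(3*h == 2 && h < -1)))))
Answer: WP = ((h > 2*k - 6 || 4*h <= 2*store(data, 0, 2*h + 5)[h + 1] - 7) ==> ((h <= 5 ==> (!(3*a[1] + 3*h == -1 && h < -1))) && ((!(h <= 5)) ==> (!(3*h == 2 && h < -1))))) && ((!(h > 2*k - 6 || 4*h <= 2*store(data, 0, 2*h + 5)[h + 1] - 7)) ==> (2*h < 8 && (h <= 5 ==> (!(3*a[1] + 3*h == -1 && h < -1))) && ((!(h <= 5)) ==> (!(3*h == 2 && h < -1)))))


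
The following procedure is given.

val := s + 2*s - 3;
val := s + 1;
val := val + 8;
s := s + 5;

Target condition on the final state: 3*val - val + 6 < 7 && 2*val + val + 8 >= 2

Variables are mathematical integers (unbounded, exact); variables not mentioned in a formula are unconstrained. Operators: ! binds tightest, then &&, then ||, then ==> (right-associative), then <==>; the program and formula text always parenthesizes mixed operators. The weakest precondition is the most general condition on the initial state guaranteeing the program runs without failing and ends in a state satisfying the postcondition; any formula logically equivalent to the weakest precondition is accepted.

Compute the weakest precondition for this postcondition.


Working backward. After the program, the postcondition 3*val - val + 6 < 7 && 2*val + val + 8 >= 2 must hold; in canonical form it is 2*val < 1 && 3*val >= -6.
Before s := s + 5: 2*val < 1 && 3*val >= -6
Before val := val + 8: 2*val < -15 && 3*val >= -30
Before val := s + 1: 2*s < -17 && 3*s >= -33
Before val := s + 2*s - 3: 2*s < -17 && 3*s >= -33
Answer: WP = 2*s < -17 && 3*s >= -33


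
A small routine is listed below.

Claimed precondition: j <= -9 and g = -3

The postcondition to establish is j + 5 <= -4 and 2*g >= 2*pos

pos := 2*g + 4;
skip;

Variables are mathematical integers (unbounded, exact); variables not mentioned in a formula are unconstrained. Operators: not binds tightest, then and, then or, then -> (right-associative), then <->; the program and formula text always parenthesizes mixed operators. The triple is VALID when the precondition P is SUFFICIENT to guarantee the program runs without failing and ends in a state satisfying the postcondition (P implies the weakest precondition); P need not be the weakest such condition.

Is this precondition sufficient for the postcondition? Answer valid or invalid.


Working backward. After the program, the postcondition j + 5 <= -4 and 2*g >= 2*pos must hold; in canonical form it is j <= -9 and 2*g >= 2*pos.
Before skip: j <= -9 and 2*g >= 2*pos
Before pos := 2*g + 4: j <= -9 and 2*g <= -8
The weakest precondition is j <= -9 and 2*g <= -8.
Check whether j <= -9 and g = -3 implies it.
Countermodel: at the initial state g = -3, j = -9, the precondition holds but the weakest precondition fails.
Answer: invalid


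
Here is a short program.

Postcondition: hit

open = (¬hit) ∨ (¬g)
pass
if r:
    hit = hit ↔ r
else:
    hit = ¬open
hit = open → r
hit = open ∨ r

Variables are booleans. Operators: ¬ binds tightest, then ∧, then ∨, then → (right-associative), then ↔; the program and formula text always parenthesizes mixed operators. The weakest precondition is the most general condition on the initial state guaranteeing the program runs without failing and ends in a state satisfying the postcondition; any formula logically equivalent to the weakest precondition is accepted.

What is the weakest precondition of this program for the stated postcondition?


Working backward. After the program, hit must hold.
Before hit := open ∨ r: open ∨ r
Before hit := open → r: open ∨ r
Then branch requires open ∨ r; else branch requires open ∨ r.
Before the if: (r → (open ∨ r)) ∧ ((¬r) → (open ∨ r))
Before skip: (r → (open ∨ r)) ∧ ((¬r) → (open ∨ r))
Before open := (¬hit) ∨ (¬g): (r → ((¬hit) ∨ (¬g) ∨ r)) ∧ ((¬r) → ((¬hit) ∨ (¬g) ∨ r))
Answer: WP = (r → ((¬hit) ∨ (¬g) ∨ r)) ∧ ((¬r) → ((¬hit) ∨ (¬g) ∨ r))


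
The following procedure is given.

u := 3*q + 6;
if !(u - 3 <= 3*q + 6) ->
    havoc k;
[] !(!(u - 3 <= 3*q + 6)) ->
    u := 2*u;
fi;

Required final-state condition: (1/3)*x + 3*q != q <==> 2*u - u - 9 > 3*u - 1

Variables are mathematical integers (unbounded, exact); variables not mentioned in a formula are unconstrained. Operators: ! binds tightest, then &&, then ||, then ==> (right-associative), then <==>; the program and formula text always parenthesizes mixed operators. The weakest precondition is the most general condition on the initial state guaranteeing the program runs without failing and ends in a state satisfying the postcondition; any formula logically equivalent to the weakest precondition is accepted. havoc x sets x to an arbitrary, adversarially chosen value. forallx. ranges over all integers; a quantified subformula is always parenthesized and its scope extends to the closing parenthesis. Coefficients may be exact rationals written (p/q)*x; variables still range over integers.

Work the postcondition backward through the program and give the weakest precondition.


Working backward. After the program, the postcondition (1/3)*x + 3*q != q <==> 2*u - u - 9 > 3*u - 1 must hold; in canonical form it is 2*q + (1/3)*x != 0 <==> 2*u < -8.
Then branch requires 2*q + (1/3)*x != 0 <==> 2*u < -8; else branch requires 2*q + (1/3)*x != 0 <==> 4*u < -8.
Before the if: ((!(u <= 3*q + 9)) ==> (2*q + (1/3)*x != 0 <==> 2*u < -8)) && (u <= 3*q + 9 ==> (2*q + (1/3)*x != 0 <==> 4*u < -8))
Before u := 3*q + 6: 2*q + (1/3)*x != 0 <==> 12*q < -32
Answer: WP = 2*q + (1/3)*x != 0 <==> 12*q < -32


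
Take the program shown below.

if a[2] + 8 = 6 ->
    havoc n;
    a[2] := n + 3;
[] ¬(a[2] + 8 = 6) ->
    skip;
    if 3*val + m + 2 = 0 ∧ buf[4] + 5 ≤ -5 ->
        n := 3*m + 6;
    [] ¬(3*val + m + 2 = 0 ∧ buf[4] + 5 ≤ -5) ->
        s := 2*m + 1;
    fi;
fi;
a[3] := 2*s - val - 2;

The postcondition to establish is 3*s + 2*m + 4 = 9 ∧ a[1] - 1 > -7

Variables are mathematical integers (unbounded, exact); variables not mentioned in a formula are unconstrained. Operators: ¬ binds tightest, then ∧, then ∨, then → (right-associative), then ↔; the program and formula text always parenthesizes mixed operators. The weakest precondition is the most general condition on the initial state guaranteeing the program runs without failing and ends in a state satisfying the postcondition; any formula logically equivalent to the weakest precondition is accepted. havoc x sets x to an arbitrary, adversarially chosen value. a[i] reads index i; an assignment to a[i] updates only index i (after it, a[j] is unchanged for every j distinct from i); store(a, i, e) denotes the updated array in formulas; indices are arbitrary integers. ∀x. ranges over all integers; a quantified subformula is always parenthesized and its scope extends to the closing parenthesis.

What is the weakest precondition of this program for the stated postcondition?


Working backward. After the program, the postcondition 3*s + 2*m + 4 = 9 ∧ a[1] - 1 > -7 must hold; in canonical form it is 2*m + 3*s = 5 ∧ a[1] > -6.
Before a[3] := 2*s - val - 2: 2*m + 3*s = 5 ∧ a[1] > -6
Then branch requires 2*m + 3*s = 5 ∧ a[1] > -6; else branch requires ((m + 3*val = -2 ∧ buf[4] ≤ -10) → (2*m + 3*s = 5 ∧ a[1] > -6)) ∧ ((¬(m + 3*val = -2 ∧ buf[4] ≤ -10)) → (8*m = 2 ∧ a[1] > -6)).
Before the if: (a[2] = -2 → (2*m + 3*s = 5 ∧ a[1] > -6)) ∧ ((¬(a[2] = -2)) → (((m + 3*val = -2 ∧ buf[4] ≤ -10) → (2*m + 3*s = 5 ∧ a[1] > -6)) ∧ ((¬(m + 3*val = -2 ∧ buf[4] ≤ -10)) → (8*m = 2 ∧ a[1] > -6))))
Answer: WP = (a[2] = -2 → (2*m + 3*s = 5 ∧ a[1] > -6)) ∧ ((¬(a[2] = -2)) → (((m + 3*val = -2 ∧ buf[4] ≤ -10) → (2*m + 3*s = 5 ∧ a[1] > -6)) ∧ ((¬(m + 3*val = -2 ∧ buf[4] ≤ -10)) → (8*m = 2 ∧ a[1] > -6))))


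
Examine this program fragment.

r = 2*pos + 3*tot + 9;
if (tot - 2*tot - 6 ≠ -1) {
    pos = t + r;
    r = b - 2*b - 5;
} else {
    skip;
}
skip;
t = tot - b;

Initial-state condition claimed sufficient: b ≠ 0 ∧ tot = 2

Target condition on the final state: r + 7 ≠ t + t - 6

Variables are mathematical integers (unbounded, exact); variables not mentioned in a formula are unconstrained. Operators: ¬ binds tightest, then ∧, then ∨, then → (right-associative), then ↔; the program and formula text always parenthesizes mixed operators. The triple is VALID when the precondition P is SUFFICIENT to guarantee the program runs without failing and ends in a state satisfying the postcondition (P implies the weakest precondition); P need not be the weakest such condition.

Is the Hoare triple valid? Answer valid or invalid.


Working backward. After the program, the postcondition r + 7 ≠ t + t - 6 must hold; in canonical form it is r ≠ 2*t - 13.
Before t := tot - b: 2*b + r ≠ 2*tot - 13
Before skip: 2*b + r ≠ 2*tot - 13
Then branch requires b ≠ 2*tot - 8; else branch requires 2*b + r ≠ 2*tot - 13.
Before the if: (tot ≠ -5 → b ≠ 2*tot - 8) ∧ ((¬(tot ≠ -5)) → 2*b + r ≠ 2*tot - 13)
Before r := 2*pos + 3*tot + 9: (tot ≠ -5 → b ≠ 2*tot - 8) ∧ ((¬(tot ≠ -5)) → 2*b + 2*pos + tot ≠ -22)
The weakest precondition is (tot ≠ -5 → b ≠ 2*tot - 8) ∧ ((¬(tot ≠ -5)) → 2*b + 2*pos + tot ≠ -22).
Check whether b ≠ 0 ∧ tot = 2 implies it.
Countermodel: at the initial state b = -4, pos = 0, tot = 2, the precondition holds but the weakest precondition fails.
Answer: invalid
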